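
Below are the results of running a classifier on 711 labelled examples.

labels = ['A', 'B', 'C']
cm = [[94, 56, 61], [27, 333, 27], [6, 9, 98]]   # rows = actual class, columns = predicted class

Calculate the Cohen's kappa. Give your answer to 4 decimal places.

Observed agreement pₒ = trace/N = 525/711 = 0.73840
Expected agreement pₑ = Σ (rowᵢ·colᵢ)/N² = (211·127 + 387·398 + 113·186)/711² = 0.39927
κ = (pₒ − pₑ)/(1 − pₑ) = (0.73840 − 0.39927)/(1 − 0.39927) = 0.5645

0.5645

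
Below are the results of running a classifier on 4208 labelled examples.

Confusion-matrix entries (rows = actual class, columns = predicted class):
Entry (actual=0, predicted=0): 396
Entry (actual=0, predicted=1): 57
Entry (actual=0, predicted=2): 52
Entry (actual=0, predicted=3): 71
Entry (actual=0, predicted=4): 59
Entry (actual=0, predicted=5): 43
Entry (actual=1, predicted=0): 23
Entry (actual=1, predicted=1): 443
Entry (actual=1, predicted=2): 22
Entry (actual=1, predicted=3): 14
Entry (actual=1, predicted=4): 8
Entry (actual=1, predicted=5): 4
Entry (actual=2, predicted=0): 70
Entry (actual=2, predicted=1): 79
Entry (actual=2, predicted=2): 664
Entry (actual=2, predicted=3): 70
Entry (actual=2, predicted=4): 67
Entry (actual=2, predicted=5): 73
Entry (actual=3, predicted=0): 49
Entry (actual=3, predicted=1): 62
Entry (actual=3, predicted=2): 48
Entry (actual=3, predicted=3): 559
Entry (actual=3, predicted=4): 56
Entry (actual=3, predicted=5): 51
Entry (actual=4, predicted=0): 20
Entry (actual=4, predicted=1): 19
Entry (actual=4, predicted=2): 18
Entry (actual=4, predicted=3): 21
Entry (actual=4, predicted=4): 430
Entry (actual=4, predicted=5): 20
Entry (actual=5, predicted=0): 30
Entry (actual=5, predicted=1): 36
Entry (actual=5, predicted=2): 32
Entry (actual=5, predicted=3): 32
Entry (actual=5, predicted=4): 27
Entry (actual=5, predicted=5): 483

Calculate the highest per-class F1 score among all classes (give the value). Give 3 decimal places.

Per-class F1 score (2·TP/(2·TP+FP+FN)):
  0: TP=396, FP=23+70+49+20+30=192, FN=57+52+71+59+43=282 → 792/1266 = 0.6256
  1: TP=443, FP=57+79+62+19+36=253, FN=23+22+14+8+4=71 → 886/1210 = 0.7322
  2: TP=664, FP=52+22+48+18+32=172, FN=70+79+70+67+73=359 → 1328/1859 = 0.7144
  3: TP=559, FP=71+14+70+21+32=208, FN=49+62+48+56+51=266 → 1118/1592 = 0.7023
  4: TP=430, FP=59+8+67+56+27=217, FN=20+19+18+21+20=98 → 860/1175 = 0.7319
  5: TP=483, FP=43+4+73+51+20=191, FN=30+36+32+32+27=157 → 966/1314 = 0.7352
Highest is class '5' with F1 score = 0.735.

0.735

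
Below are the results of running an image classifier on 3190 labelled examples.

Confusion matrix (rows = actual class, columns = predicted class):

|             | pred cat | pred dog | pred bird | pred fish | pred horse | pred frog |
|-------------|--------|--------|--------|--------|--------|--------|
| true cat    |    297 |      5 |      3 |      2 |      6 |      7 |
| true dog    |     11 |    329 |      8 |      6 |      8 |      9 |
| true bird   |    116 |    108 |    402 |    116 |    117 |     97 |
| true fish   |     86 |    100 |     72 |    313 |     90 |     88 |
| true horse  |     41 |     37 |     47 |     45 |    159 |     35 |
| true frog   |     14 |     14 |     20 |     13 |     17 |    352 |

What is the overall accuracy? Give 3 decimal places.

0.581

Accuracy = trace / total = (297+329+402+313+159+352=1852) / 3190 = 1852/3190 = 0.581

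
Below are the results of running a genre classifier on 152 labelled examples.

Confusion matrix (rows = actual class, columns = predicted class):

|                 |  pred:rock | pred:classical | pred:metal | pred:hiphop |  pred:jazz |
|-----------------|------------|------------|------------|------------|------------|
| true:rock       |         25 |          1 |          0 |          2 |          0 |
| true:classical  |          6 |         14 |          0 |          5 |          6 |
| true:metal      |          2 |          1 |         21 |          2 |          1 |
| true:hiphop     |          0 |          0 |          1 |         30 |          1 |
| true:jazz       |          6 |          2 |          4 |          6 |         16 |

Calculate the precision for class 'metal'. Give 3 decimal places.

Treat 'metal' as positive and all other classes as negative.
precision = TP/(TP+FP).
metal: TP=21, FP=0+0+1+4=5 → 21/26 = 0.8077

0.808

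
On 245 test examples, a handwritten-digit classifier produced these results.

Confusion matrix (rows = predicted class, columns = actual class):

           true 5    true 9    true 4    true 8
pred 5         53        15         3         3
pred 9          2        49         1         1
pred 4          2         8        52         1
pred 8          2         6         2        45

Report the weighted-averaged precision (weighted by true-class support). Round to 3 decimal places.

Per-class precision (TP/(TP+FP)):
  5: TP=53, FP=15+3+3=21 → 53/74 = 0.7162
  9: TP=49, FP=2+1+1=4 → 49/53 = 0.9245
  4: TP=52, FP=2+8+1=11 → 52/63 = 0.8254
  8: TP=45, FP=2+6+2=10 → 45/55 = 0.8182
Weighted-precision = Σ (supportᵢ/N)·precisionᵢ with N=245: (59/245)·0.7162 + (78/245)·0.9245 + (58/245)·0.8254 + (50/245)·0.8182 = 0.829

0.829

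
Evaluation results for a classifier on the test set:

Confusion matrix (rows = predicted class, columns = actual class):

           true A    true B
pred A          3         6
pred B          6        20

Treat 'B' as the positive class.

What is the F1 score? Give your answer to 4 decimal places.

0.7692

Precision = TP/(TP+FP) = 20/26 = 0.7692
Recall = TP/(TP+FN) = 20/26 = 0.7692
F1 = 2·TP/(2·TP+FP+FN) = 40/52 = 0.7692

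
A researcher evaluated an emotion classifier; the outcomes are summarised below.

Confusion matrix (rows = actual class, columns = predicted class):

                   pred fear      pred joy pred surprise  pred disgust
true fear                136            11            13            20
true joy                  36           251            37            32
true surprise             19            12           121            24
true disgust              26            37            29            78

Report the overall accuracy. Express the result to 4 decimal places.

0.6644

Accuracy = trace / total = (136+251+121+78=586) / 882 = 586/882 = 0.6644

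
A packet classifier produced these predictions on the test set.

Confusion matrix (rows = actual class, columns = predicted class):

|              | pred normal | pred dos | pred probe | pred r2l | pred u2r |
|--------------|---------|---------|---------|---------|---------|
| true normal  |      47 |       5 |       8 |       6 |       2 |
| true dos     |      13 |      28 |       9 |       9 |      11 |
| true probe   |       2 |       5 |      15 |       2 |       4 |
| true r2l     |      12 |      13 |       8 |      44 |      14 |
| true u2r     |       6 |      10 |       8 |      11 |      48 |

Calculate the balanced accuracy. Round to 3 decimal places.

0.538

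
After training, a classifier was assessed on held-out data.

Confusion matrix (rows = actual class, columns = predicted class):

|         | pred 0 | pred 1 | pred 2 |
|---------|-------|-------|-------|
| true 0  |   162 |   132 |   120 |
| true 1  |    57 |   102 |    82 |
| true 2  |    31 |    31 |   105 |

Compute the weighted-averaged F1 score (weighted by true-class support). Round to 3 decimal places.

0.454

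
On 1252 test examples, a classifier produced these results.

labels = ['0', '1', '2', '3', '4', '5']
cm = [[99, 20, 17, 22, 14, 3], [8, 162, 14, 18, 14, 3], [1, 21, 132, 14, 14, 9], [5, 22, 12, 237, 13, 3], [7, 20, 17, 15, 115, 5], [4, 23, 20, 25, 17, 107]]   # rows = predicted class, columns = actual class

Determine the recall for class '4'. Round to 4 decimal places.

One-vs-rest for '4': TP = diagonal; FP = other classes predicted '4'; FN = '4' predicted as other.
recall = TP/(TP+FN).
4: TP=115, FN=14+14+14+13+17=72 → 115/187 = 0.61497

0.6150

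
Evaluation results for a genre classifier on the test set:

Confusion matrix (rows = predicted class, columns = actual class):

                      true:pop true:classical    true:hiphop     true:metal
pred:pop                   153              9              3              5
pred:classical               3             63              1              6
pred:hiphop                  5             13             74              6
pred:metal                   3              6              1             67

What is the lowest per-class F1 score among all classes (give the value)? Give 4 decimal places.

0.7683

Per-class F1 score (2·TP/(2·TP+FP+FN)):
  pop: TP=153, FP=9+3+5=17, FN=3+5+3=11 → 306/334 = 0.91617
  classical: TP=63, FP=3+1+6=10, FN=9+13+6=28 → 126/164 = 0.76829
  hiphop: TP=74, FP=5+13+6=24, FN=3+1+1=5 → 148/177 = 0.83616
  metal: TP=67, FP=3+6+1=10, FN=5+6+6=17 → 134/161 = 0.83230
Lowest is class 'classical' with F1 score = 0.7683.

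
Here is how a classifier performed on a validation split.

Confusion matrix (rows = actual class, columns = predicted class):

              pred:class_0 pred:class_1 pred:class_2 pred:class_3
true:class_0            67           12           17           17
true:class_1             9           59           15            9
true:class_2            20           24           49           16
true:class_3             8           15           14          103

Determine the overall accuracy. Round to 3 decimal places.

Accuracy = trace / total = (67+59+49+103=278) / 454 = 278/454 = 0.612

0.612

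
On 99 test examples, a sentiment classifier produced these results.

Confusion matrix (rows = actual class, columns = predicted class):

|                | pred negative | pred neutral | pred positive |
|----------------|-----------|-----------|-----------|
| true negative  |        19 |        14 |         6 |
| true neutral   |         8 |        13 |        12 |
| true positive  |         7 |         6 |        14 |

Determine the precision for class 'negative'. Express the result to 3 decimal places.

0.559

precision = TP/(TP+FP).
negative: TP=19, FP=8+7=15 → 19/34 = 0.5588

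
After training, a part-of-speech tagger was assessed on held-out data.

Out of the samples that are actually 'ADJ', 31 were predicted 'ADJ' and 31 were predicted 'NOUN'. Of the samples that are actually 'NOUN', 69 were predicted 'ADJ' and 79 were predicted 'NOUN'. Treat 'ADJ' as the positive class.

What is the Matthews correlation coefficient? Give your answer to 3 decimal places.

MCC = (TP·TN − FP·FN) / √((TP+FP)(TP+FN)(TN+FP)(TN+FN))
Numerator = 31·79 − 69·31 = 310
Denominator = √(100·62·148·110) = √100936000 = 10046.6910
MCC = 310 / 10046.6910 = 0.031

0.031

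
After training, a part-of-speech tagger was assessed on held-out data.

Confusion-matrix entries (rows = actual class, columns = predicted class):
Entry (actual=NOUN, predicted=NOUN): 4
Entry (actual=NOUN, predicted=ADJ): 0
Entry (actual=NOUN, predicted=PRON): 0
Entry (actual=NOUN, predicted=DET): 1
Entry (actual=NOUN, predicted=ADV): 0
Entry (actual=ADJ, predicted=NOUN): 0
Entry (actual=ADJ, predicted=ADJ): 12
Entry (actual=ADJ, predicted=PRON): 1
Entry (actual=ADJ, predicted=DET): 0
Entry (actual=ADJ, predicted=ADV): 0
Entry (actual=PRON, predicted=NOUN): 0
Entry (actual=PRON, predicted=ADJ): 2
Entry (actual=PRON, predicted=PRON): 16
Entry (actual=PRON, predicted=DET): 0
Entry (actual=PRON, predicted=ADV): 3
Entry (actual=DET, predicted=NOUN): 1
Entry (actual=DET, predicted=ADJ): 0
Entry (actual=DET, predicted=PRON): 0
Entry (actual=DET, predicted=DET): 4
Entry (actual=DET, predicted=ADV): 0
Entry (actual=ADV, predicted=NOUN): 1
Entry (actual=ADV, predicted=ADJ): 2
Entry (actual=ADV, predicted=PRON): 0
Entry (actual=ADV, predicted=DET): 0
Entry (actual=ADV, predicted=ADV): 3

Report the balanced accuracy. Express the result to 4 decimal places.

0.7570

Balanced accuracy = mean of per-class recall.
  NOUN: recall = 4/5 = 0.80000
  ADJ: recall = 12/13 = 0.92308
  PRON: recall = 16/21 = 0.76190
  DET: recall = 4/5 = 0.80000
  ADV: recall = 3/6 = 0.50000
Mean = (0.80000 + 0.92308 + 0.76190 + 0.80000 + 0.50000) / 5 = 0.7570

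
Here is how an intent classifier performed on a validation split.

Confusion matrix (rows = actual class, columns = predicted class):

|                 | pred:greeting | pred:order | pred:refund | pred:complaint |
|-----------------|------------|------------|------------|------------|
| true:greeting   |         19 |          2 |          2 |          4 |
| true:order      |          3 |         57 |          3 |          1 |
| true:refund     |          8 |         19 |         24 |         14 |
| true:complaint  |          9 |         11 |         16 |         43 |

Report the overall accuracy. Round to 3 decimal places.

Accuracy = trace / total = (19+57+24+43=143) / 235 = 143/235 = 0.609

0.609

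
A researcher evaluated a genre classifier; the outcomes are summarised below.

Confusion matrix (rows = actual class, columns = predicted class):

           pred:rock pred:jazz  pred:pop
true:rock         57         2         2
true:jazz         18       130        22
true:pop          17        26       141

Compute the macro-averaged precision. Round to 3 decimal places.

0.766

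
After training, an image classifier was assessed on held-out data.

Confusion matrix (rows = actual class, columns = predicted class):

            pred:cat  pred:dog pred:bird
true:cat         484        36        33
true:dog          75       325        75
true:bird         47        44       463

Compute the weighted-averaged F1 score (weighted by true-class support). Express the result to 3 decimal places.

Per-class F1 score (2·TP/(2·TP+FP+FN)):
  cat: TP=484, FP=75+47=122, FN=36+33=69 → 968/1159 = 0.8352
  dog: TP=325, FP=36+44=80, FN=75+75=150 → 650/880 = 0.7386
  bird: TP=463, FP=33+75=108, FN=47+44=91 → 926/1125 = 0.8231
Weighted-F1 score = Σ (supportᵢ/N)·F1 scoreᵢ with N=1582: (553/1582)·0.8352 + (475/1582)·0.7386 + (554/1582)·0.8231 = 0.802

0.802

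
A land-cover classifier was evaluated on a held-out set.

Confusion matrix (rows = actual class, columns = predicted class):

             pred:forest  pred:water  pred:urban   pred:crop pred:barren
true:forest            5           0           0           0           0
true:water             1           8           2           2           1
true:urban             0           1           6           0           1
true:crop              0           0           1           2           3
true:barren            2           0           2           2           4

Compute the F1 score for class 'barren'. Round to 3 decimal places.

Treat 'barren' as positive and all other classes as negative.
F1 score = 2·TP/(2·TP+FP+FN).
barren: TP=4, FP=0+1+1+3=5, FN=2+0+2+2=6 → 8/19 = 0.4211

0.421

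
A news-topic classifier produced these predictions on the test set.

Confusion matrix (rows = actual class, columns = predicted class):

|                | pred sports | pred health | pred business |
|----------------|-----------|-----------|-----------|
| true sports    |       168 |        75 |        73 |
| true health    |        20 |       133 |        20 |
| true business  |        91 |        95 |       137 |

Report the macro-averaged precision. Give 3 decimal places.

Per-class precision (TP/(TP+FP)):
  sports: TP=168, FP=20+91=111 → 168/279 = 0.6022
  health: TP=133, FP=75+95=170 → 133/303 = 0.4389
  business: TP=137, FP=73+20=93 → 137/230 = 0.5957
Macro-precision = mean = (0.6022 + 0.4389 + 0.5957) / 3 = 0.546

0.546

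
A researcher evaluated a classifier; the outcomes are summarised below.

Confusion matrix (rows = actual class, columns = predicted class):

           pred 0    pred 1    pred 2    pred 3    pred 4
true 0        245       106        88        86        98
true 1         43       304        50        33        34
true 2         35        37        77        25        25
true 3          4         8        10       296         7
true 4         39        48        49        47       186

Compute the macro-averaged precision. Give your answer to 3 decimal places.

Per-class precision (TP/(TP+FP)):
  0: TP=245, FP=43+35+4+39=121 → 245/366 = 0.6694
  1: TP=304, FP=106+37+8+48=199 → 304/503 = 0.6044
  2: TP=77, FP=88+50+10+49=197 → 77/274 = 0.2810
  3: TP=296, FP=86+33+25+47=191 → 296/487 = 0.6078
  4: TP=186, FP=98+34+25+7=164 → 186/350 = 0.5314
Macro-precision = mean = (0.6694 + 0.6044 + 0.2810 + 0.6078 + 0.5314) / 5 = 0.539

0.539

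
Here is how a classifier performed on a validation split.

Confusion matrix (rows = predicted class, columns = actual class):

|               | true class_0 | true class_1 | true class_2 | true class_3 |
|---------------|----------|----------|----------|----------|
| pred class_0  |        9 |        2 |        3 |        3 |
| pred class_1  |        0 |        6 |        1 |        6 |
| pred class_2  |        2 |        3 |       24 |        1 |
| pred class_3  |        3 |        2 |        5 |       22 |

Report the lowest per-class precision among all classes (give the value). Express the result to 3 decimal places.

0.462

Per-class precision (TP/(TP+FP)):
  class_0: TP=9, FP=2+3+3=8 → 9/17 = 0.5294
  class_1: TP=6, FP=0+1+6=7 → 6/13 = 0.4615
  class_2: TP=24, FP=2+3+1=6 → 24/30 = 0.8000
  class_3: TP=22, FP=3+2+5=10 → 22/32 = 0.6875
Lowest is class 'class_1' with precision = 0.462.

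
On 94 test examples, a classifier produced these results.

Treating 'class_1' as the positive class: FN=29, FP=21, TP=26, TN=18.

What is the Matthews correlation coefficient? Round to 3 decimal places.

MCC = (TP·TN − FP·FN) / √((TP+FP)(TP+FN)(TN+FP)(TN+FN))
Numerator = 26·18 − 21·29 = -141
Denominator = √(47·55·39·47) = √4738305 = 2176.7648
MCC = -141 / 2176.7648 = -0.065

-0.065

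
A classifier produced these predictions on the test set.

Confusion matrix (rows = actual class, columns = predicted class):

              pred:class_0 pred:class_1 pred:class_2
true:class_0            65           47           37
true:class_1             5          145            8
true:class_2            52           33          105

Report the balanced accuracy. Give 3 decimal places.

Balanced accuracy = mean of per-class recall.
  class_0: recall = 65/149 = 0.4362
  class_1: recall = 145/158 = 0.9177
  class_2: recall = 105/190 = 0.5526
Mean = (0.4362 + 0.9177 + 0.5526) / 3 = 0.636

0.636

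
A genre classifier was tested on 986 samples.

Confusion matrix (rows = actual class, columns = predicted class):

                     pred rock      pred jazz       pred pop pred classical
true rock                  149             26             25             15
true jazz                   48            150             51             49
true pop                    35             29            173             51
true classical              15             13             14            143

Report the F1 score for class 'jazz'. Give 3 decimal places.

0.581

F1 score = 2·TP/(2·TP+FP+FN).
jazz: TP=150, FP=26+29+13=68, FN=48+51+49=148 → 300/516 = 0.5814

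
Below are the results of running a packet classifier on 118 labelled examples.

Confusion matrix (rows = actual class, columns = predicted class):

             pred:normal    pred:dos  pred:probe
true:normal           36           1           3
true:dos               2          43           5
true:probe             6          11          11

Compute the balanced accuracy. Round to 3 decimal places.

0.718

Balanced accuracy = mean of per-class recall.
  normal: recall = 36/40 = 0.9000
  dos: recall = 43/50 = 0.8600
  probe: recall = 11/28 = 0.3929
Mean = (0.9000 + 0.8600 + 0.3929) / 3 = 0.718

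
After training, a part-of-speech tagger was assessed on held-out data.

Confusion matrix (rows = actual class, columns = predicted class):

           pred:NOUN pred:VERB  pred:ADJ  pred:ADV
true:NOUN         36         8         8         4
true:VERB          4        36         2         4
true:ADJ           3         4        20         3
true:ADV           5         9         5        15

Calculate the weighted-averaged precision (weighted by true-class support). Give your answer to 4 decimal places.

0.6495

Per-class precision (TP/(TP+FP)):
  NOUN: TP=36, FP=4+3+5=12 → 36/48 = 0.75000
  VERB: TP=36, FP=8+4+9=21 → 36/57 = 0.63158
  ADJ: TP=20, FP=8+2+5=15 → 20/35 = 0.57143
  ADV: TP=15, FP=4+4+3=11 → 15/26 = 0.57692
Weighted-precision = Σ (supportᵢ/N)·precisionᵢ with N=166: (56/166)·0.75000 + (46/166)·0.63158 + (30/166)·0.57143 + (34/166)·0.57692 = 0.6495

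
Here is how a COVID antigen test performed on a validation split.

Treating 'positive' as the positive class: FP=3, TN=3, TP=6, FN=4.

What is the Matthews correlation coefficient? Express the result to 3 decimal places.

MCC = (TP·TN − FP·FN) / √((TP+FP)(TP+FN)(TN+FP)(TN+FN))
Numerator = 6·3 − 3·4 = 6
Denominator = √(9·10·6·7) = √3780 = 61.4817
MCC = 6 / 61.4817 = 0.098

0.098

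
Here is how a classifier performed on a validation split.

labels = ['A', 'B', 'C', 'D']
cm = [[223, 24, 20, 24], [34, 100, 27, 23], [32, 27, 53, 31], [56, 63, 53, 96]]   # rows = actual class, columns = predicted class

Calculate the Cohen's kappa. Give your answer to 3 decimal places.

0.364

Observed agreement pₒ = trace/N = 472/886 = 0.5327
Expected agreement pₑ = Σ (rowᵢ·colᵢ)/N² = (291·345 + 184·214 + 143·153 + 268·174)/886² = 0.2653
κ = (pₒ − pₑ)/(1 − pₑ) = (0.5327 − 0.2653)/(1 − 0.2653) = 0.364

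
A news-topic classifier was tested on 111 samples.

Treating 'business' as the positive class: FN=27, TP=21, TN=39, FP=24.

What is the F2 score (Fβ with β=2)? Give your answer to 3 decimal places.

0.443

Fβ = (1+β²)·TP / ((1+β²)·TP + β²·FN + FP), with β²=4
= 5·21 / (5·21 + 4·27 + 24) = 0.443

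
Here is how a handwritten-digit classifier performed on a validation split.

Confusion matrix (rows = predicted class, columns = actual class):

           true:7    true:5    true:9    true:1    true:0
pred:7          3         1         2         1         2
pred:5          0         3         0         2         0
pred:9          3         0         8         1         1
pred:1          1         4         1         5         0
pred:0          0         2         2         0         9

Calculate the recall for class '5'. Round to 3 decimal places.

0.300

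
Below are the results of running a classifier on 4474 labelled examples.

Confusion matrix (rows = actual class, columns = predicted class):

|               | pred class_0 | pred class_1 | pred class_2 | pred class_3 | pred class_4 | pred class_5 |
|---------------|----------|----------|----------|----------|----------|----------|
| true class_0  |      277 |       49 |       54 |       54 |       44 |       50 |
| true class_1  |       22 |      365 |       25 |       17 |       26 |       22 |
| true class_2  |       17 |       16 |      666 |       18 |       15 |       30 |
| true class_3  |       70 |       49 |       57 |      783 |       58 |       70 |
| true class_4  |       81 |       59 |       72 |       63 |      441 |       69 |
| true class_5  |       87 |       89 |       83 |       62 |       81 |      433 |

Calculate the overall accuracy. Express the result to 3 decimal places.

0.663

Accuracy = trace / total = (277+365+666+783+441+433=2965) / 4474 = 2965/4474 = 0.663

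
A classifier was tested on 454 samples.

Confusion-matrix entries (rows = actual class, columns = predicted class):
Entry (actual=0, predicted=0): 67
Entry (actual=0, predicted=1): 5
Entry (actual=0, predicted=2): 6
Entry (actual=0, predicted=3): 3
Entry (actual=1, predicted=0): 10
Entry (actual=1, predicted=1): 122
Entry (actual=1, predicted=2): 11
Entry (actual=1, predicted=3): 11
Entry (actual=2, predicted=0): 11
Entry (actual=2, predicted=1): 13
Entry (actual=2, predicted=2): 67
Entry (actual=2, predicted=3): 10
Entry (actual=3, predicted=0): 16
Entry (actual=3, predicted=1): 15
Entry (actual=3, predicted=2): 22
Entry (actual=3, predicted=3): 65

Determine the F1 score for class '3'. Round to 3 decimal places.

0.628

Treat '3' as positive and all other classes as negative.
F1 score = 2·TP/(2·TP+FP+FN).
3: TP=65, FP=3+11+10=24, FN=16+15+22=53 → 130/207 = 0.6280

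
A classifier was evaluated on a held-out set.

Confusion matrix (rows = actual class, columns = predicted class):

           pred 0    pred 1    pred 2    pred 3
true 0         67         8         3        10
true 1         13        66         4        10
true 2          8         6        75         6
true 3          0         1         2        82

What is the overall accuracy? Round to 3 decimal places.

Accuracy = trace / total = (67+66+75+82=290) / 361 = 290/361 = 0.803

0.803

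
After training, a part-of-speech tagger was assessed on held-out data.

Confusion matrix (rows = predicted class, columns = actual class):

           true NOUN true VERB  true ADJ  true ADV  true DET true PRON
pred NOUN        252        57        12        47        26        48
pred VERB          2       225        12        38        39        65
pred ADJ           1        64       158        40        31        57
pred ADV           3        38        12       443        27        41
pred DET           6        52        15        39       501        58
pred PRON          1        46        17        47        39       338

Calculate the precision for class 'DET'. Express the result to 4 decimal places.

0.7466

Take TP from the diagonal, FP from the rest of the 'DET' prediction marginal, FN from the rest of the 'DET' actual marginal.
precision = TP/(TP+FP).
DET: TP=501, FP=6+52+15+39+58=170 → 501/671 = 0.74665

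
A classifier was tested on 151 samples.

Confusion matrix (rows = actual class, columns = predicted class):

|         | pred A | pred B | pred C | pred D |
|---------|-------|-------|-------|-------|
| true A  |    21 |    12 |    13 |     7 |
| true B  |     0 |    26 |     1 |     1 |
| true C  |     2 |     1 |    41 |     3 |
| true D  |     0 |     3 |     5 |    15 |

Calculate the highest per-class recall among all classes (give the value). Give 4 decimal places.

Per-class recall (TP/(TP+FN)):
  A: TP=21, FN=12+13+7=32 → 21/53 = 0.39623
  B: TP=26, FN=0+1+1=2 → 26/28 = 0.92857
  C: TP=41, FN=2+1+3=6 → 41/47 = 0.87234
  D: TP=15, FN=0+3+5=8 → 15/23 = 0.65217
Highest is class 'B' with recall = 0.9286.

0.9286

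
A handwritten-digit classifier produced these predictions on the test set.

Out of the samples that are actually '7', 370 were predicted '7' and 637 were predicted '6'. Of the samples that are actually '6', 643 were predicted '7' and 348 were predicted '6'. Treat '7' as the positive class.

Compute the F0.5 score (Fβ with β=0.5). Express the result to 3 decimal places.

0.366

Fβ = (1+β²)·TP / ((1+β²)·TP + β²·FN + FP), with β²=1/4
= 1.25·370 / (1.25·370 + 0.25·637 + 643) = 0.366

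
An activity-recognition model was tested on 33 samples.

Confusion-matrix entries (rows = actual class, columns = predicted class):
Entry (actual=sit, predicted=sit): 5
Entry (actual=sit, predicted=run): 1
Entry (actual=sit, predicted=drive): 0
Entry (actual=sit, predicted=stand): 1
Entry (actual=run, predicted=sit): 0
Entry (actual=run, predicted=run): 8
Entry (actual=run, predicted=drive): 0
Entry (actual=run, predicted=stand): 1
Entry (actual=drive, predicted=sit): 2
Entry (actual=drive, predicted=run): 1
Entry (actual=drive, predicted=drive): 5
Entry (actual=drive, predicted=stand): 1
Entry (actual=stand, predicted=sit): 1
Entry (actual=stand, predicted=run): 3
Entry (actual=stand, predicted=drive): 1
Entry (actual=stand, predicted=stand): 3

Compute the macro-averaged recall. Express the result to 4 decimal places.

0.6334

Per-class recall (TP/(TP+FN)):
  sit: TP=5, FN=1+0+1=2 → 5/7 = 0.71429
  run: TP=8, FN=0+0+1=1 → 8/9 = 0.88889
  drive: TP=5, FN=2+1+1=4 → 5/9 = 0.55556
  stand: TP=3, FN=1+3+1=5 → 3/8 = 0.37500
Macro-recall = mean = (0.71429 + 0.88889 + 0.55556 + 0.37500) / 4 = 0.6334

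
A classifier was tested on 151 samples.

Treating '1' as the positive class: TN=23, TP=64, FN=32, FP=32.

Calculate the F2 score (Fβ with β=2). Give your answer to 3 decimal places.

Fβ = (1+β²)·TP / ((1+β²)·TP + β²·FN + FP), with β²=4
= 5·64 / (5·64 + 4·32 + 32) = 0.667

0.667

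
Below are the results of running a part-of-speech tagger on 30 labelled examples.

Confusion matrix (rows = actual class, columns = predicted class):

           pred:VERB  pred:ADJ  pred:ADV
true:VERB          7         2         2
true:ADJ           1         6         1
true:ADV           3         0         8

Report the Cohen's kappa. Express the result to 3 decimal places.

Observed agreement pₒ = trace/N = 21/30 = 0.7000
Expected agreement pₑ = Σ (rowᵢ·colᵢ)/N² = (11·11 + 8·8 + 11·11)/30² = 0.3400
κ = (pₒ − pₑ)/(1 − pₑ) = (0.7000 − 0.3400)/(1 − 0.3400) = 0.545

0.545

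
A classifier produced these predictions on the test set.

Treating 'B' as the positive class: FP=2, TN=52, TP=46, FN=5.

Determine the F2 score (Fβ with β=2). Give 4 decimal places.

Fβ = (1+β²)·TP / ((1+β²)·TP + β²·FN + FP), with β²=4
= 5·46 / (5·46 + 4·5 + 2) = 0.9127

0.9127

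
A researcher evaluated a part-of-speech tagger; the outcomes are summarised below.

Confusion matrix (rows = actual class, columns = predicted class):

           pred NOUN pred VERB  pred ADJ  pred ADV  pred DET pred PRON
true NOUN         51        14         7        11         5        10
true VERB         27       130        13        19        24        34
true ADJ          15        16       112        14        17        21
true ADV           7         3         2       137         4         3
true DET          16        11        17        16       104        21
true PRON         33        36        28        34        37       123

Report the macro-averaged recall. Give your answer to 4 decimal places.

0.5807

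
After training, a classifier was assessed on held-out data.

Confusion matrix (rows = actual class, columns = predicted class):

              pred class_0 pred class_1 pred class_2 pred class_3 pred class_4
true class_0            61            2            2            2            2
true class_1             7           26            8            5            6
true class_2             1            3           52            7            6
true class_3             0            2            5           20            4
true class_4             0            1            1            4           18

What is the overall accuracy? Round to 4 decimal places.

Accuracy = trace / total = (61+26+52+20+18=177) / 245 = 177/245 = 0.7224

0.7224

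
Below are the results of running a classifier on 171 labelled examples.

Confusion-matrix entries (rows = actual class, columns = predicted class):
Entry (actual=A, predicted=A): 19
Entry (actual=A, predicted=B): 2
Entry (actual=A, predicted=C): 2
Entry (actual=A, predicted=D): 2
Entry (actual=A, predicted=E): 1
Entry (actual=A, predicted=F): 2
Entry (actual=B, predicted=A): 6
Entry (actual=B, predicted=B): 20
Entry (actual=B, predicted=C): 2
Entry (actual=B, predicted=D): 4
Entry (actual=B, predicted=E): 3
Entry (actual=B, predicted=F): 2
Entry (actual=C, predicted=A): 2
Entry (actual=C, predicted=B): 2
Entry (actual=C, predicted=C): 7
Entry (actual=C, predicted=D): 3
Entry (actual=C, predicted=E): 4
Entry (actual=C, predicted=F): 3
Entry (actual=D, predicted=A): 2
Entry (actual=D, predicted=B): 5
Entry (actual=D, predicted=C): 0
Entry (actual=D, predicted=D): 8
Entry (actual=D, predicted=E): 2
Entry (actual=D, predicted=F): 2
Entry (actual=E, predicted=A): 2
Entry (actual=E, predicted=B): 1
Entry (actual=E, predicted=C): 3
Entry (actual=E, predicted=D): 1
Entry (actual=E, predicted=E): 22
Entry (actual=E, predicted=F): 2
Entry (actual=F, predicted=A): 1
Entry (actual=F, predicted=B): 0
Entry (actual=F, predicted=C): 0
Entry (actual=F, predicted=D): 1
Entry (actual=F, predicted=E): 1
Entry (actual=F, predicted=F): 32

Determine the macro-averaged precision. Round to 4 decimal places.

0.5987

Per-class precision (TP/(TP+FP)):
  A: TP=19, FP=6+2+2+2+1=13 → 19/32 = 0.59375
  B: TP=20, FP=2+2+5+1+0=10 → 20/30 = 0.66667
  C: TP=7, FP=2+2+0+3+0=7 → 7/14 = 0.50000
  D: TP=8, FP=2+4+3+1+1=11 → 8/19 = 0.42105
  E: TP=22, FP=1+3+4+2+1=11 → 22/33 = 0.66667
  F: TP=32, FP=2+2+3+2+2=11 → 32/43 = 0.74419
Macro-precision = mean = (0.59375 + 0.66667 + 0.50000 + 0.42105 + 0.66667 + 0.74419) / 6 = 0.5987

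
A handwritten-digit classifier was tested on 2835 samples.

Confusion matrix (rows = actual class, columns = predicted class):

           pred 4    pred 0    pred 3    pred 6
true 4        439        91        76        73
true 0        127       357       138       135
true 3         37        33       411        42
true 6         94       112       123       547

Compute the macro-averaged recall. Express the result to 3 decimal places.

0.632

Per-class recall (TP/(TP+FN)):
  4: TP=439, FN=91+76+73=240 → 439/679 = 0.6465
  0: TP=357, FN=127+138+135=400 → 357/757 = 0.4716
  3: TP=411, FN=37+33+42=112 → 411/523 = 0.7859
  6: TP=547, FN=94+112+123=329 → 547/876 = 0.6244
Macro-recall = mean = (0.6465 + 0.4716 + 0.7859 + 0.6244) / 4 = 0.632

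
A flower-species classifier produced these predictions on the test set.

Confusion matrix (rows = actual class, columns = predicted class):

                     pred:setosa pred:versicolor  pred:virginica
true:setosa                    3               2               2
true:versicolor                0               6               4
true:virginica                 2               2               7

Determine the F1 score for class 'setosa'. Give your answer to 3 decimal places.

F1 score = 2·TP/(2·TP+FP+FN).
setosa: TP=3, FP=0+2=2, FN=2+2=4 → 6/12 = 0.5000

0.500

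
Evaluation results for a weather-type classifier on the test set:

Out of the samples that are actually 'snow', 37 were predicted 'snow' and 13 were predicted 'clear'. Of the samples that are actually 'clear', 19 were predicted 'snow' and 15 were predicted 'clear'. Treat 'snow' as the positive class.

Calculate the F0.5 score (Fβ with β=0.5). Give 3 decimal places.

Fβ = (1+β²)·TP / ((1+β²)·TP + β²·FN + FP), with β²=1/4
= 1.25·37 / (1.25·37 + 0.25·13 + 19) = 0.675

0.675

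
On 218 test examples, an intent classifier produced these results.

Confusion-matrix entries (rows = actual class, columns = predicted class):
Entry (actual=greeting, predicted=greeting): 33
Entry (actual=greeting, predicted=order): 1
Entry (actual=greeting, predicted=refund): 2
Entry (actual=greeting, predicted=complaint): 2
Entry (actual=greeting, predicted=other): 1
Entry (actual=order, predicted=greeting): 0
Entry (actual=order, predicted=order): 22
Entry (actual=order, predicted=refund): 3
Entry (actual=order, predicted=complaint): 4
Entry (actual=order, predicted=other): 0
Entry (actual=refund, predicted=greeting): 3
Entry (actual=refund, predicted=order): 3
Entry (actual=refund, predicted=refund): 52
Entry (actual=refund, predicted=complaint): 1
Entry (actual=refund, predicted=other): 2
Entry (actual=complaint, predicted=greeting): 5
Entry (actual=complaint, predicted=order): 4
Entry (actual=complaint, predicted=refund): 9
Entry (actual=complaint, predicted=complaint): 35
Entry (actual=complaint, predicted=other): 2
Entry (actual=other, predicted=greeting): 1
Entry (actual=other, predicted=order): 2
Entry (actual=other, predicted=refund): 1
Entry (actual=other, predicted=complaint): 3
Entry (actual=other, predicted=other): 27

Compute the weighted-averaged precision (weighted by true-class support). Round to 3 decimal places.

0.777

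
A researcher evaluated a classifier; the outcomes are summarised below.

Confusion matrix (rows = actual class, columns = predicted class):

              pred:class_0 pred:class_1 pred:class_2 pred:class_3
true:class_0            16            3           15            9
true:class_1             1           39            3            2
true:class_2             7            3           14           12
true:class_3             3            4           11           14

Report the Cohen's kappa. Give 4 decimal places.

Observed agreement pₒ = trace/N = 83/156 = 0.53205
Expected agreement pₑ = Σ (rowᵢ·colᵢ)/N² = (43·27 + 45·49 + 36·43 + 32·37)/156² = 0.25058
κ = (pₒ − pₑ)/(1 − pₑ) = (0.53205 − 0.25058)/(1 − 0.25058) = 0.3756

0.3756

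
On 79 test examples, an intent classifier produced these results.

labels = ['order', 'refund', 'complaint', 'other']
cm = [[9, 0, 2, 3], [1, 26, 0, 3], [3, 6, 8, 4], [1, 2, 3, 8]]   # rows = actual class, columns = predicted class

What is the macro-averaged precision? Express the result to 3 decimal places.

0.617

Per-class precision (TP/(TP+FP)):
  order: TP=9, FP=1+3+1=5 → 9/14 = 0.6429
  refund: TP=26, FP=0+6+2=8 → 26/34 = 0.7647
  complaint: TP=8, FP=2+0+3=5 → 8/13 = 0.6154
  other: TP=8, FP=3+3+4=10 → 8/18 = 0.4444
Macro-precision = mean = (0.6429 + 0.7647 + 0.6154 + 0.4444) / 4 = 0.617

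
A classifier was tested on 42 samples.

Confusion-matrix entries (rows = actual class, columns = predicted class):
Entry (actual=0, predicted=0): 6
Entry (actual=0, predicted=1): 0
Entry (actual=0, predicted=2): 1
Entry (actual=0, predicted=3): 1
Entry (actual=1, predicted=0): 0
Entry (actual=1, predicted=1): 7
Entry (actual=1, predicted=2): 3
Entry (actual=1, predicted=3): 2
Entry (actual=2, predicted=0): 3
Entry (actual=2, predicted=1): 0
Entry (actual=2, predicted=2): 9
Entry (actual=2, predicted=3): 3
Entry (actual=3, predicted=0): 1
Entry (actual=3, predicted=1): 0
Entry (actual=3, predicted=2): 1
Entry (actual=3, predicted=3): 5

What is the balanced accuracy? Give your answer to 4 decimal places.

0.6619

Balanced accuracy = mean of per-class recall.
  0: recall = 6/8 = 0.75000
  1: recall = 7/12 = 0.58333
  2: recall = 9/15 = 0.60000
  3: recall = 5/7 = 0.71429
Mean = (0.75000 + 0.58333 + 0.60000 + 0.71429) / 4 = 0.6619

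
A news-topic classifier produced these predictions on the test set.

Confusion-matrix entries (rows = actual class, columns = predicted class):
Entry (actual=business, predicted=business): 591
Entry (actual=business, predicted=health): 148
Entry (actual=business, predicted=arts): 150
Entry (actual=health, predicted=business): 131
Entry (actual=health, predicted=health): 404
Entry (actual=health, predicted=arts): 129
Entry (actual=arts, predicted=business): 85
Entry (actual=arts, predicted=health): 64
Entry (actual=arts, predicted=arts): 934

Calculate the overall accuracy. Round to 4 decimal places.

Accuracy = trace / total = (591+404+934=1929) / 2636 = 1929/2636 = 0.7318

0.7318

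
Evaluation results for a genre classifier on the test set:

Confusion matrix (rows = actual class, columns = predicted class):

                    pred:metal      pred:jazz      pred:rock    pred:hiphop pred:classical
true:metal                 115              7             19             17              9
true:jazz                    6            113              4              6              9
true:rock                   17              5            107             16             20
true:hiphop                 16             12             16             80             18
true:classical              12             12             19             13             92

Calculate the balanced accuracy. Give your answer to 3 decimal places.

Balanced accuracy = mean of per-class recall.
  metal: recall = 115/167 = 0.6886
  jazz: recall = 113/138 = 0.8188
  rock: recall = 107/165 = 0.6485
  hiphop: recall = 80/142 = 0.5634
  classical: recall = 92/148 = 0.6216
Mean = (0.6886 + 0.8188 + 0.6485 + 0.5634 + 0.6216) / 5 = 0.668

0.668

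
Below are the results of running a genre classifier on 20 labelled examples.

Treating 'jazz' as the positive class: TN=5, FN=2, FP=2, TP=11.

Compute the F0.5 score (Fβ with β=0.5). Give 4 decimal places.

0.8462

Fβ = (1+β²)·TP / ((1+β²)·TP + β²·FN + FP), with β²=1/4
= 1.25·11 / (1.25·11 + 0.25·2 + 2) = 0.8462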